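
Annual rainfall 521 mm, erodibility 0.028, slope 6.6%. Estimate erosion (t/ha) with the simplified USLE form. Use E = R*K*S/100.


Formula: E = R * K * S / 100  (simplified USLE)
R * K = 521 * 0.028 = 14.588
E = 14.588 * 6.6 / 100 = 0.96 t/ha

0.96


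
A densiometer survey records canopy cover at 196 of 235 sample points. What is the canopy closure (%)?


Formula: Canopy closure = covered points / total points * 100
Closure = 196 / 235 * 100
Closure = 0.834 * 100 = 83.4%

83.4


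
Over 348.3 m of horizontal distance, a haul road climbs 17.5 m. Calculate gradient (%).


Formula: Gradient = rise / run * 100
Gradient = 17.5 / 348.3 * 100 = 5.0%

5.0


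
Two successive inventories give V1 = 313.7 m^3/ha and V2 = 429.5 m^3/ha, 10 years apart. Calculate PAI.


Formula: PAI = (V_T2 - V_T1) / (T2 - T1)
Volume increment = 429.5 - 313.7 = 115.8 m^3/ha
PAI = 115.8 / 10 = 11.58 m^3/ha/year

11.58


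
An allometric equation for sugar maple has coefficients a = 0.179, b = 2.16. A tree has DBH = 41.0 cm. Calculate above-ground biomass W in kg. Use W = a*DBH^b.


Formula: W = a * DBH^b  (allometric power law)
DBH^b = 41.0^2.16 = 3045.1811
W = 0.179 * 3045.1811 = 545.1 kg

545.1


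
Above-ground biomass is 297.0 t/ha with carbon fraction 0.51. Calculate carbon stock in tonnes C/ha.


Formula: Carbon Stock = Biomass * Carbon Fraction
C = 297.0 t/ha * 0.51
C = 151.5 t C/ha

151.5


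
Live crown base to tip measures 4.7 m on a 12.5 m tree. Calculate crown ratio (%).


Formula: Crown Ratio = (Crown Length / Total Height) * 100
CR = (4.7 m / 12.5 m) * 100
CR = 0.376 * 100 = 37.6%

37.6


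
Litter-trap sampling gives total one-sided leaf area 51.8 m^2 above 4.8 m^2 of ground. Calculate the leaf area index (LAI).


Formula: LAI = total leaf area / ground area  (dimensionless)
LAI = 51.8 m^2 / 4.8 m^2
LAI = 10.79

10.79


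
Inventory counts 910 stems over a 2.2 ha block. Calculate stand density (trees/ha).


Formula: Stand Density = N_trees / Area_ha
Density = 910 trees / 2.2 ha
Density = 414 trees/ha

414


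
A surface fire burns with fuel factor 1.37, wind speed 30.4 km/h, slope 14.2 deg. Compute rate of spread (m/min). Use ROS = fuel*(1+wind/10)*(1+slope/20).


Formula: ROS = fuel * (1 + wind/10) * (1 + slope/20)
Wind factor = 1 + 30.4/10 = 4.04
Slope factor = 1 + 14.2/20 = 1.71
ROS = 1.37 * 4.04 * 1.71 = 9.46 m/min

9.46


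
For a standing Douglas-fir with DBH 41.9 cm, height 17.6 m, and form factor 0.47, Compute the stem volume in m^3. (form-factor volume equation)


Formula: V = pi * (DBH/200)^2 * H * ff
Radius = DBH/200 = 41.9/200 = 0.2095 m
Radius^2 = 0.2095^2 = 0.04389025 m^2
V = pi * 0.04389025 * 17.6 * 0.47
V = 1.141 m^3

1.141


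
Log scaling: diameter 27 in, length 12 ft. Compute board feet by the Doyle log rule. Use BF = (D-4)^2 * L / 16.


Doyle: BF = (D - 4)^2 * L / 16
Adjusted diameter = 27 - 4 = 23 in
(D-4)^2 = 23^2 = 529
BF = 529 * 12 / 16 = 397 BF

397


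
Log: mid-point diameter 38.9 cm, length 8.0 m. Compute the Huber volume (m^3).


Huber: V = Am * L,  Am = pi*(Dm/200)^2
Am = pi*(38.9/200)^2 = 0.118847 m^2
V = 0.118847*8.0 = 0.9508 m^3

0.9508


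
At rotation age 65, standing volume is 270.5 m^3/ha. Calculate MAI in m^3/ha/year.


Formula: MAI = Total Volume / Stand Age
MAI = 270.5 m^3/ha / 65 years
MAI = 4.16 m^3/ha/year

4.16


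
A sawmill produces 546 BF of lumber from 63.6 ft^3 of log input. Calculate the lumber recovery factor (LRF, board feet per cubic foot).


Formula: LRF = Lumber Output (BF) / Log Input (ft^3)
LRF = 546 BF / 63.6 ft^3
LRF = 8.58 BF/ft^3

8.58


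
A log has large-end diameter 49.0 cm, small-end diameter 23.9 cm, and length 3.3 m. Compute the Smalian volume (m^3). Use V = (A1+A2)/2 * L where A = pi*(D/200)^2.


Smalian: V = (A1 + A2)/2 * L,  A = pi*(D/200)^2
A1 = pi*(49.0/200)^2 = 0.188574 m^2
A2 = pi*(23.9/200)^2 = 0.044863 m^2
V = (0.188574+0.044863)/2*3.3 = 0.3852 m^3

0.3852


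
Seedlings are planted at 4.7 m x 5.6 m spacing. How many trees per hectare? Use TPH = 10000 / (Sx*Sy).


Formula: TPH = 10000 m^2/ha / (spacing_x * spacing_y)
Area per tree = 4.7 m * 5.6 m = 26.32 m^2
TPH = 10000 / 26.32 = 380 trees/ha

380


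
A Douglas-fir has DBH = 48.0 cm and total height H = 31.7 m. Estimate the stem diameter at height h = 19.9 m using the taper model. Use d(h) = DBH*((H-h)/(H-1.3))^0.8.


Taper: d(h) = DBH * ((H - h) / (H - 1.3))^0.8
Numerator = H - h = 31.7 - 19.9 = 11.8 m
Denominator = H - 1.3 = 31.7 - 1.3 = 30.4 m
Ratio = 11.8 / 30.4 = 0.38816
d = 48.0 * 0.38816^0.8 = 22.5 cm

22.5


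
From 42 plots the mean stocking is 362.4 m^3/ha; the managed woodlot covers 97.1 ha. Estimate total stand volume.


Formula: Total Volume = Mean Volume per ha * Total Area
Total Volume = 362.4 m^3/ha * 97.1 ha
Total Volume = 35189 m^3

35189


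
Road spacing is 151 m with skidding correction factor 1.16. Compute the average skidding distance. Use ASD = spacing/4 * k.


Formula: ASD = (spacing / 4) * correction
Uncorrected distance = spacing / 4 = 151 / 4 = 37.75 m
ASD = 37.75 * 1.16 = 44 m

44


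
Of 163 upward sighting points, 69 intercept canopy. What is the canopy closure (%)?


Formula: Canopy closure = covered points / total points * 100
Closure = 69 / 163 * 100
Closure = 0.4233 * 100 = 42.3%

42.3


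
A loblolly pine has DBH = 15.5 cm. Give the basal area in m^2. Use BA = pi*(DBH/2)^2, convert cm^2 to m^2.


Formula: BA = pi * (DBH/2)^2 / 10000  (cm^2 to m^2)
Radius = DBH/2 = 15.5/2 = 7.75 cm
BA = pi * 7.75^2 / 10000
   = 188.6919 cm^2 / 10000
   = 0.0189 m^2

0.0189


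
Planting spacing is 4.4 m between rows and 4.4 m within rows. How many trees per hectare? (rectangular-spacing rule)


Formula: TPH = 10000 m^2/ha / (spacing_x * spacing_y)
Area per tree = 4.4 m * 4.4 m = 19.36 m^2
TPH = 10000 / 19.36 = 517 trees/ha

517


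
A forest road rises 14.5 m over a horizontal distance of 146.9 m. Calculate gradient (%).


Formula: Gradient = rise / run * 100
Gradient = 14.5 / 146.9 * 100 = 9.9%

9.9


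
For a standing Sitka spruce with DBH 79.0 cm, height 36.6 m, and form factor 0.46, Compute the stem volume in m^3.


Formula: V = pi * (DBH/200)^2 * H * ff
Radius = DBH/200 = 79.0/200 = 0.395 m
Radius^2 = 0.395^2 = 0.156025 m^2
V = pi * 0.156025 * 36.6 * 0.46
V = 8.252 m^3

8.252


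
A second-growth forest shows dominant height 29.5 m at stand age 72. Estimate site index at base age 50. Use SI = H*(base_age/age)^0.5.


Formula: SI = H_dom * (base_age / age)^0.5
Age ratio = 50 / 72 = 0.69444
sqrt(age_ratio) = 0.83333
SI = 29.5 * 0.83333 = 24.6 m

24.6


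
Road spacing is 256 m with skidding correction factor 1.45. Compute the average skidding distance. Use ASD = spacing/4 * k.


Formula: ASD = (spacing / 4) * correction
Uncorrected distance = spacing / 4 = 256 / 4 = 64 m
ASD = 64 * 1.45 = 93 m

93


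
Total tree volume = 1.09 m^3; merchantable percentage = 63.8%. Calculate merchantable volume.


Formula: MV = V_total * (merchantable_pct / 100)
Merchantable fraction = 63.8% / 100 = 0.638
MV = 1.09 m^3 * 0.638 = 0.695 m^3

0.695


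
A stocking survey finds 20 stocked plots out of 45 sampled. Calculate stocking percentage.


Formula: Stocking % = stocked plots / total plots * 100
Stocking = 20 / 45 * 100
Stocking = 0.4444 * 100 = 44.4%

44.4


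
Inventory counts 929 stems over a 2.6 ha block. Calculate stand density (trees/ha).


Formula: Stand Density = N_trees / Area_ha
Density = 929 trees / 2.6 ha
Density = 357 trees/ha

357


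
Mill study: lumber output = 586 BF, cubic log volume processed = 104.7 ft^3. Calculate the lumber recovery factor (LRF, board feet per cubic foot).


Formula: LRF = Lumber Output (BF) / Log Input (ft^3)
LRF = 586 BF / 104.7 ft^3
LRF = 5.6 BF/ft^3

5.6


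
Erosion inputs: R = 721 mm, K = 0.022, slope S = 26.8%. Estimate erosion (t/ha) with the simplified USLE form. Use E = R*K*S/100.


Formula: E = R * K * S / 100  (simplified USLE)
R * K = 721 * 0.022 = 15.862
E = 15.862 * 26.8 / 100 = 4.25 t/ha

4.25


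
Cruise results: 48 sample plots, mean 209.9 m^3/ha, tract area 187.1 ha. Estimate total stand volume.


Formula: Total Volume = Mean Volume per ha * Total Area
Total Volume = 209.9 m^3/ha * 187.1 ha
Total Volume = 39272 m^3

39272


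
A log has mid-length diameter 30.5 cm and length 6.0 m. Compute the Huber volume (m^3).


Huber: V = Am * L,  Am = pi*(Dm/200)^2
Am = pi*(30.5/200)^2 = 0.073062 m^2
V = 0.073062*6.0 = 0.4384 m^3

0.4384


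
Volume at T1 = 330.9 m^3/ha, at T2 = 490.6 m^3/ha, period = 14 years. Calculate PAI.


Formula: PAI = (V_T2 - V_T1) / (T2 - T1)
Volume increment = 490.6 - 330.9 = 159.7 m^3/ha
PAI = 159.7 / 14 = 11.41 m^3/ha/year

11.41


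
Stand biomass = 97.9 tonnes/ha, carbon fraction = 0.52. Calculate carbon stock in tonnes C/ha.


Formula: Carbon Stock = Biomass * Carbon Fraction
C = 97.9 t/ha * 0.52
C = 50.9 t C/ha

50.9


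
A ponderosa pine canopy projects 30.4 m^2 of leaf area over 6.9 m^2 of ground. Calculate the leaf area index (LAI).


Formula: LAI = total leaf area / ground area  (dimensionless)
LAI = 30.4 m^2 / 6.9 m^2
LAI = 4.41

4.41


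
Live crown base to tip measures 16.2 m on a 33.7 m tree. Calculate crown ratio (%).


Formula: Crown Ratio = (Crown Length / Total Height) * 100
CR = (16.2 m / 33.7 m) * 100
CR = 0.4807 * 100 = 48.1%

48.1


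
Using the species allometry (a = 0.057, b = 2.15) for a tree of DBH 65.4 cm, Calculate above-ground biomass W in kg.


Formula: W = a * DBH^b  (allometric power law)
DBH^b = 65.4^2.15 = 8007.4117
W = 0.057 * 8007.4117 = 456.4 kg

456.4


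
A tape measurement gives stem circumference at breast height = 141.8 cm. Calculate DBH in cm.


Formula: DBH = C / pi
DBH = 141.8 / pi
pi = 3.14159...
DBH = 45.1 cm

45.1


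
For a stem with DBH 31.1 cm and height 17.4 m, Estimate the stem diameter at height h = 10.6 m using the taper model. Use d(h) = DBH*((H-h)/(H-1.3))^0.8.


Taper: d(h) = DBH * ((H - h) / (H - 1.3))^0.8
Numerator = H - h = 17.4 - 10.6 = 6.8 m
Denominator = H - 1.3 = 17.4 - 1.3 = 16.1 m
Ratio = 6.8 / 16.1 = 0.42236
d = 31.1 * 0.42236^0.8 = 15.6 cm

15.6


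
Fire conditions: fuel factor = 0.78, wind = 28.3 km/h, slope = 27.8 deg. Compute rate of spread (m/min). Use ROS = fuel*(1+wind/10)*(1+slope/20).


Formula: ROS = fuel * (1 + wind/10) * (1 + slope/20)
Wind factor = 1 + 28.3/10 = 3.83
Slope factor = 1 + 27.8/20 = 2.39
ROS = 0.78 * 3.83 * 2.39 = 7.14 m/min

7.14


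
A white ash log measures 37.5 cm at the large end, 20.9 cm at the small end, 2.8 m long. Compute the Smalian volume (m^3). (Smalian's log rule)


Smalian: V = (A1 + A2)/2 * L,  A = pi*(D/200)^2
A1 = pi*(37.5/200)^2 = 0.110447 m^2
A2 = pi*(20.9/200)^2 = 0.034307 m^2
V = (0.110447+0.034307)/2*2.8 = 0.2027 m^3

0.2027


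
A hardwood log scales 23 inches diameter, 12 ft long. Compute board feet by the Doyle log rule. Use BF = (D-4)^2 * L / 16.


Doyle: BF = (D - 4)^2 * L / 16
Adjusted diameter = 23 - 4 = 19 in
(D-4)^2 = 19^2 = 361
BF = 361 * 12 / 16 = 271 BF

271


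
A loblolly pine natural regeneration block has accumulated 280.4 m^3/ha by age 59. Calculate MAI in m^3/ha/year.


Formula: MAI = Total Volume / Stand Age
MAI = 280.4 m^3/ha / 59 years
MAI = 4.75 m^3/ha/year

4.75


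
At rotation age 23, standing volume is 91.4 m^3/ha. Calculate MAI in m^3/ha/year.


Formula: MAI = Total Volume / Stand Age
MAI = 91.4 m^3/ha / 23 years
MAI = 3.97 m^3/ha/year

3.97


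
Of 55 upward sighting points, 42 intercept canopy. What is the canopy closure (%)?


Formula: Canopy closure = covered points / total points * 100
Closure = 42 / 55 * 100
Closure = 0.7636 * 100 = 76.4%

76.4


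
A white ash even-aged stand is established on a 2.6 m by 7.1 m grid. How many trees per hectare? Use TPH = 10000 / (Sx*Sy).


Formula: TPH = 10000 m^2/ha / (spacing_x * spacing_y)
Area per tree = 2.6 m * 7.1 m = 18.46 m^2
TPH = 10000 / 18.46 = 542 trees/ha

542


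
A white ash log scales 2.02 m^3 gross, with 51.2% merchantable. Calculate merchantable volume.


Formula: MV = V_total * (merchantable_pct / 100)
Merchantable fraction = 51.2% / 100 = 0.512
MV = 2.02 m^3 * 0.512 = 1.034 m^3

1.034


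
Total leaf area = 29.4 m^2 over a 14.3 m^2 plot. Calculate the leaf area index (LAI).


Formula: LAI = total leaf area / ground area  (dimensionless)
LAI = 29.4 m^2 / 14.3 m^2
LAI = 2.06

2.06


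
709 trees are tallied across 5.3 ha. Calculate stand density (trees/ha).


Formula: Stand Density = N_trees / Area_ha
Density = 709 trees / 5.3 ha
Density = 134 trees/ha

134


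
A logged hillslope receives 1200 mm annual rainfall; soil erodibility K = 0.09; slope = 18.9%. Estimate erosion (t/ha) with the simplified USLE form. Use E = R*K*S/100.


Formula: E = R * K * S / 100  (simplified USLE)
R * K = 1200 * 0.09 = 108.0
E = 108.0 * 18.9 / 100 = 20.41 t/ha

20.41


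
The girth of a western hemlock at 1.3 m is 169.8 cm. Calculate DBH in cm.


Formula: DBH = C / pi
DBH = 169.8 / pi
pi = 3.14159...
DBH = 54.0 cm

54.0


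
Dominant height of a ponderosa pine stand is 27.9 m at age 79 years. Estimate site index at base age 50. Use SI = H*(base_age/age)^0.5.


Formula: SI = H_dom * (base_age / age)^0.5
Age ratio = 50 / 79 = 0.63291
sqrt(age_ratio) = 0.79556
SI = 27.9 * 0.79556 = 22.2 m

22.2


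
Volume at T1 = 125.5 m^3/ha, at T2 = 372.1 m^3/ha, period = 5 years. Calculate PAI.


Formula: PAI = (V_T2 - V_T1) / (T2 - T1)
Volume increment = 372.1 - 125.5 = 246.6 m^3/ha
PAI = 246.6 / 5 = 49.32 m^3/ha/year

49.32


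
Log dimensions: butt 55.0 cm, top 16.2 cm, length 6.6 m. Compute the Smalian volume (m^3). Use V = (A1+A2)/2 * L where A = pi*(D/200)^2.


Smalian: V = (A1 + A2)/2 * L,  A = pi*(D/200)^2
A1 = pi*(55.0/200)^2 = 0.237583 m^2
A2 = pi*(16.2/200)^2 = 0.020612 m^2
V = (0.237583+0.020612)/2*6.6 = 0.852 m^3

0.852


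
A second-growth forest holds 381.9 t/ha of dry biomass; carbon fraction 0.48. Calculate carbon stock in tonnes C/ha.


Formula: Carbon Stock = Biomass * Carbon Fraction
C = 381.9 t/ha * 0.48
C = 183.3 t C/ha

183.3


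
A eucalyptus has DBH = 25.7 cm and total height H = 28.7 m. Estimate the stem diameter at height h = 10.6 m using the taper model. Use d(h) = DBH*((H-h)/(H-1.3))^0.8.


Taper: d(h) = DBH * ((H - h) / (H - 1.3))^0.8
Numerator = H - h = 28.7 - 10.6 = 18.1 m
Denominator = H - 1.3 = 28.7 - 1.3 = 27.4 m
Ratio = 18.1 / 27.4 = 0.66058
d = 25.7 * 0.66058^0.8 = 18.4 cm

18.4


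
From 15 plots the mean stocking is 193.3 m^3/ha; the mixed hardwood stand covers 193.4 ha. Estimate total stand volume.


Formula: Total Volume = Mean Volume per ha * Total Area
Total Volume = 193.3 m^3/ha * 193.4 ha
Total Volume = 37384 m^3

37384


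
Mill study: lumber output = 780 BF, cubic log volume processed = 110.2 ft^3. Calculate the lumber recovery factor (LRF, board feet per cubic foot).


Formula: LRF = Lumber Output (BF) / Log Input (ft^3)
LRF = 780 BF / 110.2 ft^3
LRF = 7.08 BF/ft^3

7.08


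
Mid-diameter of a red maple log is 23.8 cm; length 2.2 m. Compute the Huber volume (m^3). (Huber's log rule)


Huber: V = Am * L,  Am = pi*(Dm/200)^2
Am = pi*(23.8/200)^2 = 0.044488 m^2
V = 0.044488*2.2 = 0.0979 m^3

0.0979


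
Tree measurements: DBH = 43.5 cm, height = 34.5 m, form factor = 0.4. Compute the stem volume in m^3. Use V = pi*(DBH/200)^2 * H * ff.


Formula: V = pi * (DBH/200)^2 * H * ff
Radius = DBH/200 = 43.5/200 = 0.2175 m
Radius^2 = 0.2175^2 = 0.04730625 m^2
V = pi * 0.04730625 * 34.5 * 0.4
V = 2.051 m^3

2.051


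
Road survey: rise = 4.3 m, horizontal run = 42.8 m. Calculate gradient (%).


Formula: Gradient = rise / run * 100
Gradient = 4.3 / 42.8 * 100 = 10.0%

10.0


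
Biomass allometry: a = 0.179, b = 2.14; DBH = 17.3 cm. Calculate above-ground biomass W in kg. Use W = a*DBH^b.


Formula: W = a * DBH^b  (allometric power law)
DBH^b = 17.3^2.14 = 446.0861
W = 0.179 * 446.0861 = 79.8 kg

79.8


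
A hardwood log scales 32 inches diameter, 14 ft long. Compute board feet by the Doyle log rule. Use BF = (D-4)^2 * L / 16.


Doyle: BF = (D - 4)^2 * L / 16
Adjusted diameter = 32 - 4 = 28 in
(D-4)^2 = 28^2 = 784
BF = 784 * 14 / 16 = 686 BF

686


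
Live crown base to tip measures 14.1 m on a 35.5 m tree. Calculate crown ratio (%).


Formula: Crown Ratio = (Crown Length / Total Height) * 100
CR = (14.1 m / 35.5 m) * 100
CR = 0.3972 * 100 = 39.7%

39.7


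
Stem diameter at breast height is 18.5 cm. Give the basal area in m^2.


Formula: BA = pi * (DBH/2)^2 / 10000  (cm^2 to m^2)
Radius = DBH/2 = 18.5/2 = 9.25 cm
BA = pi * 9.25^2 / 10000
   = 268.8025 cm^2 / 10000
   = 0.0269 m^2

0.0269


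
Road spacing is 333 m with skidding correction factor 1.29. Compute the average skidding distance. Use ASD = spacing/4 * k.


Formula: ASD = (spacing / 4) * correction
Uncorrected distance = spacing / 4 = 333 / 4 = 83.25 m
ASD = 83.25 * 1.29 = 107 m

107


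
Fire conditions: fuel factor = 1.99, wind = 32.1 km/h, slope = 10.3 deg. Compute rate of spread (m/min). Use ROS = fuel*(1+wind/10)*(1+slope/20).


Formula: ROS = fuel * (1 + wind/10) * (1 + slope/20)
Wind factor = 1 + 32.1/10 = 4.21
Slope factor = 1 + 10.3/20 = 1.515
ROS = 1.99 * 4.21 * 1.515 = 12.69 m/min

12.69


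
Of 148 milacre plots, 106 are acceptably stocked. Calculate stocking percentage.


Formula: Stocking % = stocked plots / total plots * 100
Stocking = 106 / 148 * 100
Stocking = 0.7162 * 100 = 71.6%

71.6


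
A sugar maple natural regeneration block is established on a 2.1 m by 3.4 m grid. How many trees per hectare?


Formula: TPH = 10000 m^2/ha / (spacing_x * spacing_y)
Area per tree = 2.1 m * 3.4 m = 7.14 m^2
TPH = 10000 / 7.14 = 1401 trees/ha

1401


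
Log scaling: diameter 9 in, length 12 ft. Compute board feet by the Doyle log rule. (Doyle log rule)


Doyle: BF = (D - 4)^2 * L / 16
Adjusted diameter = 9 - 4 = 5 in
(D-4)^2 = 5^2 = 25
BF = 25 * 12 / 16 = 19 BF

19


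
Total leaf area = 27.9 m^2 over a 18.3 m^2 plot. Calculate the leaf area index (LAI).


Formula: LAI = total leaf area / ground area  (dimensionless)
LAI = 27.9 m^2 / 18.3 m^2
LAI = 1.52

1.52


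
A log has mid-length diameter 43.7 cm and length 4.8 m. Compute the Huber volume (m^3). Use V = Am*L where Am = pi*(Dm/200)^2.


Huber: V = Am * L,  Am = pi*(Dm/200)^2
Am = pi*(43.7/200)^2 = 0.149987 m^2
V = 0.149987*4.8 = 0.7199 m^3

0.7199


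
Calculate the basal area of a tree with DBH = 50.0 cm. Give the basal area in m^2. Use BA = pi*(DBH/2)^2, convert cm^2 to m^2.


Formula: BA = pi * (DBH/2)^2 / 10000  (cm^2 to m^2)
Radius = DBH/2 = 50.0/2 = 25.0 cm
BA = pi * 25.0^2 / 10000
   = 1963.4954 cm^2 / 10000
   = 0.1963 m^2

0.1963


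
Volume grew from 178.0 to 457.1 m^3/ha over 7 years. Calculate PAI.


Formula: PAI = (V_T2 - V_T1) / (T2 - T1)
Volume increment = 457.1 - 178.0 = 279.1 m^3/ha
PAI = 279.1 / 7 = 39.87 m^3/ha/year

39.87


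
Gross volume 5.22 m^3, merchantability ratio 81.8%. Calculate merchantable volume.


Formula: MV = V_total * (merchantable_pct / 100)
Merchantable fraction = 81.8% / 100 = 0.818
MV = 5.22 m^3 * 0.818 = 4.27 m^3

4.27


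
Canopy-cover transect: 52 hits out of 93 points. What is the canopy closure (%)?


Formula: Canopy closure = covered points / total points * 100
Closure = 52 / 93 * 100
Closure = 0.5591 * 100 = 55.9%

55.9


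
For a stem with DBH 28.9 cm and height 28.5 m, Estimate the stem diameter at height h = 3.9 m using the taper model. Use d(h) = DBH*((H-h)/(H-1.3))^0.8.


Taper: d(h) = DBH * ((H - h) / (H - 1.3))^0.8
Numerator = H - h = 28.5 - 3.9 = 24.6 m
Denominator = H - 1.3 = 28.5 - 1.3 = 27.2 m
Ratio = 24.6 / 27.2 = 0.90441
d = 28.9 * 0.90441^0.8 = 26.7 cm

26.7


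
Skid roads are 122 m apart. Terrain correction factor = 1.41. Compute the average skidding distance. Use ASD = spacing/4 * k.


Formula: ASD = (spacing / 4) * correction
Uncorrected distance = spacing / 4 = 122 / 4 = 30.5 m
ASD = 30.5 * 1.41 = 43 m

43


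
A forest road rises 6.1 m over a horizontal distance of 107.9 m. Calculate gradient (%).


Formula: Gradient = rise / run * 100
Gradient = 6.1 / 107.9 * 100 = 5.7%

5.7


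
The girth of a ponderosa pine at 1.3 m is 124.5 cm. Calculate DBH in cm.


Formula: DBH = C / pi
DBH = 124.5 / pi
pi = 3.14159...
DBH = 39.6 cm

39.6


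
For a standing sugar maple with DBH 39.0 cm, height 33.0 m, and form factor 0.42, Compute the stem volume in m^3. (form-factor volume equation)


Formula: V = pi * (DBH/200)^2 * H * ff
Radius = DBH/200 = 39.0/200 = 0.195 m
Radius^2 = 0.195^2 = 0.038025 m^2
V = pi * 0.038025 * 33.0 * 0.42
V = 1.656 m^3

1.656


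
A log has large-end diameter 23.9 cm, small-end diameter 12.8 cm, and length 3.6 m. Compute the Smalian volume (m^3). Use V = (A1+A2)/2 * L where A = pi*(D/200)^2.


Smalian: V = (A1 + A2)/2 * L,  A = pi*(D/200)^2
A1 = pi*(23.9/200)^2 = 0.044863 m^2
A2 = pi*(12.8/200)^2 = 0.012868 m^2
V = (0.044863+0.012868)/2*3.6 = 0.1039 m^3

0.1039


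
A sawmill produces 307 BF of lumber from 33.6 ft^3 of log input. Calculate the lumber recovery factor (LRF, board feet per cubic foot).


Formula: LRF = Lumber Output (BF) / Log Input (ft^3)
LRF = 307 BF / 33.6 ft^3
LRF = 9.14 BF/ft^3

9.14


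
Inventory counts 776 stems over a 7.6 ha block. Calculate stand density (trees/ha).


Formula: Stand Density = N_trees / Area_ha
Density = 776 trees / 7.6 ha
Density = 102 trees/ha

102


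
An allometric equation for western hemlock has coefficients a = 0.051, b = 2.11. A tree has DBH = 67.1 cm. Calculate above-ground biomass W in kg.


Formula: W = a * DBH^b  (allometric power law)
DBH^b = 67.1^2.11 = 7151.2921
W = 0.051 * 7151.2921 = 364.7 kg

364.7


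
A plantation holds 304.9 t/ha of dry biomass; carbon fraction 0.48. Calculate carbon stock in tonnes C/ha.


Formula: Carbon Stock = Biomass * Carbon Fraction
C = 304.9 t/ha * 0.48
C = 146.4 t C/ha

146.4


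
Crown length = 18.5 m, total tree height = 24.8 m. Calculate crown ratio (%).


Formula: Crown Ratio = (Crown Length / Total Height) * 100
CR = (18.5 m / 24.8 m) * 100
CR = 0.746 * 100 = 74.6%

74.6


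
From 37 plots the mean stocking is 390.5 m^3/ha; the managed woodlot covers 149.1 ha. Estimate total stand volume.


Formula: Total Volume = Mean Volume per ha * Total Area
Total Volume = 390.5 m^3/ha * 149.1 ha
Total Volume = 58224 m^3

58224


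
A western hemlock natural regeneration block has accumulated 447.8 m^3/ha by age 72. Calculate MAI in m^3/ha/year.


Formula: MAI = Total Volume / Stand Age
MAI = 447.8 m^3/ha / 72 years
MAI = 6.22 m^3/ha/year

6.22


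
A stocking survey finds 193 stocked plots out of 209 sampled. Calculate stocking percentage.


Formula: Stocking % = stocked plots / total plots * 100
Stocking = 193 / 209 * 100
Stocking = 0.9234 * 100 = 92.3%

92.3


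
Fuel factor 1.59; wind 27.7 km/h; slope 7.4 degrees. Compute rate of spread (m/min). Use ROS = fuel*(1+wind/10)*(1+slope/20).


Formula: ROS = fuel * (1 + wind/10) * (1 + slope/20)
Wind factor = 1 + 27.7/10 = 3.77
Slope factor = 1 + 7.4/20 = 1.37
ROS = 1.59 * 3.77 * 1.37 = 8.21 m/min

8.21


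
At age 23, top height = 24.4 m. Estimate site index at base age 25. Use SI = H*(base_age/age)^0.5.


Formula: SI = H_dom * (base_age / age)^0.5
Age ratio = 25 / 23 = 1.08696
sqrt(age_ratio) = 1.04257
SI = 24.4 * 1.04257 = 25.4 m

25.4


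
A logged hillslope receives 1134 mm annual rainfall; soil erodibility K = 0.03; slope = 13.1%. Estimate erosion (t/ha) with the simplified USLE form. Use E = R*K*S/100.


Formula: E = R * K * S / 100  (simplified USLE)
R * K = 1134 * 0.03 = 34.02
E = 34.02 * 13.1 / 100 = 4.46 t/ha

4.46


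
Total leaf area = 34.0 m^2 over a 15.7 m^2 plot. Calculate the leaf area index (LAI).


Formula: LAI = total leaf area / ground area  (dimensionless)
LAI = 34.0 m^2 / 15.7 m^2
LAI = 2.17

2.17


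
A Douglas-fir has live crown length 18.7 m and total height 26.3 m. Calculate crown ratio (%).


Formula: Crown Ratio = (Crown Length / Total Height) * 100
CR = (18.7 m / 26.3 m) * 100
CR = 0.711 * 100 = 71.1%

71.1


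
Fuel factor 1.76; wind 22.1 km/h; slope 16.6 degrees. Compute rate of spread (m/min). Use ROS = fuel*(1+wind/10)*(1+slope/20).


Formula: ROS = fuel * (1 + wind/10) * (1 + slope/20)
Wind factor = 1 + 22.1/10 = 3.21
Slope factor = 1 + 16.6/20 = 1.83
ROS = 1.76 * 3.21 * 1.83 = 10.34 m/min

10.34


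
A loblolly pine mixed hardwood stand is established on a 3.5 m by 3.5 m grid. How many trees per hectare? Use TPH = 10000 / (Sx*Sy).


Formula: TPH = 10000 m^2/ha / (spacing_x * spacing_y)
Area per tree = 3.5 m * 3.5 m = 12.25 m^2
TPH = 10000 / 12.25 = 816 trees/ha

816


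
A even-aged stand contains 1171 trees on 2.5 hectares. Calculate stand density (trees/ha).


Formula: Stand Density = N_trees / Area_ha
Density = 1171 trees / 2.5 ha
Density = 468 trees/ha

468


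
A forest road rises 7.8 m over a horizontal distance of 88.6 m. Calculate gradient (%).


Formula: Gradient = rise / run * 100
Gradient = 7.8 / 88.6 * 100 = 8.8%

8.8


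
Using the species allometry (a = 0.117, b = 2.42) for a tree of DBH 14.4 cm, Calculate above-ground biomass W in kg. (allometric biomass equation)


Formula: W = a * DBH^b  (allometric power law)
DBH^b = 14.4^2.42 = 635.6781
W = 0.117 * 635.6781 = 74.4 kg

74.4


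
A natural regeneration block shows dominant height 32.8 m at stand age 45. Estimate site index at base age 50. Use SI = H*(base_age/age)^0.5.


Formula: SI = H_dom * (base_age / age)^0.5
Age ratio = 50 / 45 = 1.11111
sqrt(age_ratio) = 1.05409
SI = 32.8 * 1.05409 = 34.6 m

34.6


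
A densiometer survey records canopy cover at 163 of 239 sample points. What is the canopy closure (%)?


Formula: Canopy closure = covered points / total points * 100
Closure = 163 / 239 * 100
Closure = 0.682 * 100 = 68.2%

68.2


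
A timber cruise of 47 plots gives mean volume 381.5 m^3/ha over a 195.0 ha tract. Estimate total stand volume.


Formula: Total Volume = Mean Volume per ha * Total Area
Total Volume = 381.5 m^3/ha * 195.0 ha
Total Volume = 74393 m^3

74393


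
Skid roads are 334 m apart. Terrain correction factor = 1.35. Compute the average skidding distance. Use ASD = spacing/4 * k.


Formula: ASD = (spacing / 4) * correction
Uncorrected distance = spacing / 4 = 334 / 4 = 83.5 m
ASD = 83.5 * 1.35 = 113 m

113


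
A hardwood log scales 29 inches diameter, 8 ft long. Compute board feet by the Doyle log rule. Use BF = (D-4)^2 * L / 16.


Doyle: BF = (D - 4)^2 * L / 16
Adjusted diameter = 29 - 4 = 25 in
(D-4)^2 = 25^2 = 625
BF = 625 * 8 / 16 = 313 BF

313


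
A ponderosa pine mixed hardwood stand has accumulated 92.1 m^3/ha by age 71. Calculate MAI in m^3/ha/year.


Formula: MAI = Total Volume / Stand Age
MAI = 92.1 m^3/ha / 71 years
MAI = 1.3 m^3/ha/year

1.3


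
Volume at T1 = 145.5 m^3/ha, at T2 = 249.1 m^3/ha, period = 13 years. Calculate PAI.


Formula: PAI = (V_T2 - V_T1) / (T2 - T1)
Volume increment = 249.1 - 145.5 = 103.6 m^3/ha
PAI = 103.6 / 13 = 7.97 m^3/ha/year

7.97


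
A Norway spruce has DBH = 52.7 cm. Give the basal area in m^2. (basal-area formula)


Formula: BA = pi * (DBH/2)^2 / 10000  (cm^2 to m^2)
Radius = DBH/2 = 52.7/2 = 26.35 cm
BA = pi * 26.35^2 / 10000
   = 2181.2785 cm^2 / 10000
   = 0.2181 m^2

0.2181


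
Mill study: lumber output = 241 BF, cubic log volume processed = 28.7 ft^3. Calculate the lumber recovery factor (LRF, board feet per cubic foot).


Formula: LRF = Lumber Output (BF) / Log Input (ft^3)
LRF = 241 BF / 28.7 ft^3
LRF = 8.4 BF/ft^3

8.4


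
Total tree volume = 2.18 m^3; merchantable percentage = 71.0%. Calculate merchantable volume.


Formula: MV = V_total * (merchantable_pct / 100)
Merchantable fraction = 71.0% / 100 = 0.71
MV = 2.18 m^3 * 0.71 = 1.548 m^3

1.548


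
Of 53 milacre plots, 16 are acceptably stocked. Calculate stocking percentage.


Formula: Stocking % = stocked plots / total plots * 100
Stocking = 16 / 53 * 100
Stocking = 0.3019 * 100 = 30.2%

30.2


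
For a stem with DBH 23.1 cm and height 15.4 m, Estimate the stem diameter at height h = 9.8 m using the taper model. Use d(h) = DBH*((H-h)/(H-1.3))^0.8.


Taper: d(h) = DBH * ((H - h) / (H - 1.3))^0.8
Numerator = H - h = 15.4 - 9.8 = 5.6 m
Denominator = H - 1.3 = 15.4 - 1.3 = 14.1 m
Ratio = 5.6 / 14.1 = 0.39716
d = 23.1 * 0.39716^0.8 = 11.0 cm

11.0


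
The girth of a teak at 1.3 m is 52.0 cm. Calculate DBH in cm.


Formula: DBH = C / pi
DBH = 52.0 / pi
pi = 3.14159...
DBH = 16.6 cm

16.6


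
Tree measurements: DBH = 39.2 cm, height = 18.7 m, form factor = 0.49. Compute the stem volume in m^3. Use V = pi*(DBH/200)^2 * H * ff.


Formula: V = pi * (DBH/200)^2 * H * ff
Radius = DBH/200 = 39.2/200 = 0.196 m
Radius^2 = 0.196^2 = 0.038416 m^2
V = pi * 0.038416 * 18.7 * 0.49
V = 1.106 m^3

1.106


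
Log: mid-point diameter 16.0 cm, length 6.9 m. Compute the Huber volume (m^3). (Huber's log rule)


Huber: V = Am * L,  Am = pi*(Dm/200)^2
Am = pi*(16.0/200)^2 = 0.020106 m^2
V = 0.020106*6.9 = 0.1387 m^3

0.1387


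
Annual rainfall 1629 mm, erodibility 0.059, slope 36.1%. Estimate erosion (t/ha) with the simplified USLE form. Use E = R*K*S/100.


Formula: E = R * K * S / 100  (simplified USLE)
R * K = 1629 * 0.059 = 96.111
E = 96.111 * 36.1 / 100 = 34.7 t/ha

34.7


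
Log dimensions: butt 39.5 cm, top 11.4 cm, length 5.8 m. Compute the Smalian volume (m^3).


Smalian: V = (A1 + A2)/2 * L,  A = pi*(D/200)^2
A1 = pi*(39.5/200)^2 = 0.122542 m^2
A2 = pi*(11.4/200)^2 = 0.010207 m^2
V = (0.122542+0.010207)/2*5.8 = 0.385 m^3

0.385


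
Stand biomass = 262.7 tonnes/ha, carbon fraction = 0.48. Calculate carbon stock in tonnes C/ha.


Formula: Carbon Stock = Biomass * Carbon Fraction
C = 262.7 t/ha * 0.48
C = 126.1 t C/ha

126.1


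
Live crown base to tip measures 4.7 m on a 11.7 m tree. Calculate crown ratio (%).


Formula: Crown Ratio = (Crown Length / Total Height) * 100
CR = (4.7 m / 11.7 m) * 100
CR = 0.4017 * 100 = 40.2%

40.2


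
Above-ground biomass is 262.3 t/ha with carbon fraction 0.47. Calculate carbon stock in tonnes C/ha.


Formula: Carbon Stock = Biomass * Carbon Fraction
C = 262.3 t/ha * 0.47
C = 123.3 t C/ha

123.3


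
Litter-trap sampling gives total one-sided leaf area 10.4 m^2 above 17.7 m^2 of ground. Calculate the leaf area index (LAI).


Formula: LAI = total leaf area / ground area  (dimensionless)
LAI = 10.4 m^2 / 17.7 m^2
LAI = 0.59

0.59


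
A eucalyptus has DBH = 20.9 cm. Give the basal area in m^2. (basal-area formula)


Formula: BA = pi * (DBH/2)^2 / 10000  (cm^2 to m^2)
Radius = DBH/2 = 20.9/2 = 10.45 cm
BA = pi * 10.45^2 / 10000
   = 343.0698 cm^2 / 10000
   = 0.0343 m^2

0.0343


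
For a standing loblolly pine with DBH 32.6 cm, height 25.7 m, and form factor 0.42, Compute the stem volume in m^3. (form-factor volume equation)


Formula: V = pi * (DBH/200)^2 * H * ff
Radius = DBH/200 = 32.6/200 = 0.163 m
Radius^2 = 0.163^2 = 0.026569 m^2
V = pi * 0.026569 * 25.7 * 0.42
V = 0.901 m^3

0.901


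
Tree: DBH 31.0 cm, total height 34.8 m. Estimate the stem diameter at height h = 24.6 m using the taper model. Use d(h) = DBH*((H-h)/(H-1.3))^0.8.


Taper: d(h) = DBH * ((H - h) / (H - 1.3))^0.8
Numerator = H - h = 34.8 - 24.6 = 10.2 m
Denominator = H - 1.3 = 34.8 - 1.3 = 33.5 m
Ratio = 10.2 / 33.5 = 0.30448
d = 31.0 * 0.30448^0.8 = 12.0 cm

12.0


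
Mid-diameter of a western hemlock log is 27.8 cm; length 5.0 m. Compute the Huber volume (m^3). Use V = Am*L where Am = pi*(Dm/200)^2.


Huber: V = Am * L,  Am = pi*(Dm/200)^2
Am = pi*(27.8/200)^2 = 0.060699 m^2
V = 0.060699*5.0 = 0.3035 m^3

0.3035


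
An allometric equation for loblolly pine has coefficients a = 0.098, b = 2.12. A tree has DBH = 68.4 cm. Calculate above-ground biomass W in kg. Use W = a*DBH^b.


Formula: W = a * DBH^b  (allometric power law)
DBH^b = 68.4^2.12 = 7768.1738
W = 0.098 * 7768.1738 = 761.3 kg

761.3


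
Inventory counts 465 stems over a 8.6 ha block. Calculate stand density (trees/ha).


Formula: Stand Density = N_trees / Area_ha
Density = 465 trees / 8.6 ha
Density = 54 trees/ha

54


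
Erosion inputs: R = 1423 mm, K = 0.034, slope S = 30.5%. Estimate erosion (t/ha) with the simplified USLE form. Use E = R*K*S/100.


Formula: E = R * K * S / 100  (simplified USLE)
R * K = 1423 * 0.034 = 48.382
E = 48.382 * 30.5 / 100 = 14.76 t/ha

14.76


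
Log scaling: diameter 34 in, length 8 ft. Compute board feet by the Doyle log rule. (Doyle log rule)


Doyle: BF = (D - 4)^2 * L / 16
Adjusted diameter = 34 - 4 = 30 in
(D-4)^2 = 30^2 = 900
BF = 900 * 8 / 16 = 450 BF

450


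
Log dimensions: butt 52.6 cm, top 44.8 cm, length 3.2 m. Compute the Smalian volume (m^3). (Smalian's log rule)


Smalian: V = (A1 + A2)/2 * L,  A = pi*(D/200)^2
A1 = pi*(52.6/200)^2 = 0.217301 m^2
A2 = pi*(44.8/200)^2 = 0.157633 m^2
V = (0.217301+0.157633)/2*3.2 = 0.5999 m^3

0.5999


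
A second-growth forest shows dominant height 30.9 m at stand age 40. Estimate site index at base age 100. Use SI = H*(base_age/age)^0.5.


Formula: SI = H_dom * (base_age / age)^0.5
Age ratio = 100 / 40 = 2.5
sqrt(age_ratio) = 1.58114
SI = 30.9 * 1.58114 = 48.9 m

48.9


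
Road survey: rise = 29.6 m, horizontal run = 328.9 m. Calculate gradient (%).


Formula: Gradient = rise / run * 100
Gradient = 29.6 / 328.9 * 100 = 9.0%

9.0


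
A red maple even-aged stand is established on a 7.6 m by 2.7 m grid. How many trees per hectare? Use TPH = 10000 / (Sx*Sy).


Formula: TPH = 10000 m^2/ha / (spacing_x * spacing_y)
Area per tree = 7.6 m * 2.7 m = 20.52 m^2
TPH = 10000 / 20.52 = 487 trees/ha

487


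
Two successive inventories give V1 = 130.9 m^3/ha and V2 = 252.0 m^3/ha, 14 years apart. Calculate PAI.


Formula: PAI = (V_T2 - V_T1) / (T2 - T1)
Volume increment = 252.0 - 130.9 = 121.1 m^3/ha
PAI = 121.1 / 14 = 8.65 m^3/ha/year

8.65


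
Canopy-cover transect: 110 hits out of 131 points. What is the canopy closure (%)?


Formula: Canopy closure = covered points / total points * 100
Closure = 110 / 131 * 100
Closure = 0.8397 * 100 = 84.0%

84.0


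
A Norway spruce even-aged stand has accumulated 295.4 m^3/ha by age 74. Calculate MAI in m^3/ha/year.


Formula: MAI = Total Volume / Stand Age
MAI = 295.4 m^3/ha / 74 years
MAI = 3.99 m^3/ha/year

3.99


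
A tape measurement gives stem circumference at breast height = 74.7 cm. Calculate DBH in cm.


Formula: DBH = C / pi
DBH = 74.7 / pi
pi = 3.14159...
DBH = 23.8 cm

23.8


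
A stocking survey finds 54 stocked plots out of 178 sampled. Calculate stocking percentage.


Formula: Stocking % = stocked plots / total plots * 100
Stocking = 54 / 178 * 100
Stocking = 0.3034 * 100 = 30.3%

30.3


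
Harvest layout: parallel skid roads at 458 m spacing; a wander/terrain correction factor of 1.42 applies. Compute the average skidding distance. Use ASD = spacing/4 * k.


Formula: ASD = (spacing / 4) * correction
Uncorrected distance = spacing / 4 = 458 / 4 = 114.5 m
ASD = 114.5 * 1.42 = 163 m

163


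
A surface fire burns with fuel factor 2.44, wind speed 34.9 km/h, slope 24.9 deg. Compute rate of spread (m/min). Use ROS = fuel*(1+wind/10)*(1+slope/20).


Formula: ROS = fuel * (1 + wind/10) * (1 + slope/20)
Wind factor = 1 + 34.9/10 = 4.49
Slope factor = 1 + 24.9/20 = 2.245
ROS = 2.44 * 4.49 * 2.245 = 24.6 m/min

24.6


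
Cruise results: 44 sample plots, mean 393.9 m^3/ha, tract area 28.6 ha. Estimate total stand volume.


Formula: Total Volume = Mean Volume per ha * Total Area
Total Volume = 393.9 m^3/ha * 28.6 ha
Total Volume = 11266 m^3

11266


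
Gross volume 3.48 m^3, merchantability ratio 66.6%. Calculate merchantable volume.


Formula: MV = V_total * (merchantable_pct / 100)
Merchantable fraction = 66.6% / 100 = 0.666
MV = 3.48 m^3 * 0.666 = 2.318 m^3

2.318


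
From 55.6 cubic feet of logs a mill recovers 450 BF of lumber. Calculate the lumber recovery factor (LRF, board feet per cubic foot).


Formula: LRF = Lumber Output (BF) / Log Input (ft^3)
LRF = 450 BF / 55.6 ft^3
LRF = 8.09 BF/ft^3

8.09


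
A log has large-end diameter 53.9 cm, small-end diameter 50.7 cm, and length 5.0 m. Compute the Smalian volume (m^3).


Smalian: V = (A1 + A2)/2 * L,  A = pi*(D/200)^2
A1 = pi*(53.9/200)^2 = 0.228175 m^2
A2 = pi*(50.7/200)^2 = 0.201886 m^2
V = (0.228175+0.201886)/2*5.0 = 1.0752 m^3

1.0752


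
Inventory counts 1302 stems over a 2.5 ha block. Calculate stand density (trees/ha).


Formula: Stand Density = N_trees / Area_ha
Density = 1302 trees / 2.5 ha
Density = 521 trees/ha

521


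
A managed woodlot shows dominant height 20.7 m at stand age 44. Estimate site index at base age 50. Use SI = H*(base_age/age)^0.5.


Formula: SI = H_dom * (base_age / age)^0.5
Age ratio = 50 / 44 = 1.13636
sqrt(age_ratio) = 1.066
SI = 20.7 * 1.066 = 22.1 m

22.1


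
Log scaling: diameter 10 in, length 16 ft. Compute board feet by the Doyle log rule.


Doyle: BF = (D - 4)^2 * L / 16
Adjusted diameter = 10 - 4 = 6 in
(D-4)^2 = 6^2 = 36
BF = 36 * 16 / 16 = 36 BF

36


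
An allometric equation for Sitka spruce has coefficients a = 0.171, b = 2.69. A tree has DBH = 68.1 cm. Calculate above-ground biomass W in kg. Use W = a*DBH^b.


Formula: W = a * DBH^b  (allometric power law)
DBH^b = 68.1^2.69 = 85342.5728
W = 0.171 * 85342.5728 = 14593.6 kg

14593.6


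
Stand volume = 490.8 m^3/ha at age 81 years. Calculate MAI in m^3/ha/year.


Formula: MAI = Total Volume / Stand Age
MAI = 490.8 m^3/ha / 81 years
MAI = 6.06 m^3/ha/year

6.06


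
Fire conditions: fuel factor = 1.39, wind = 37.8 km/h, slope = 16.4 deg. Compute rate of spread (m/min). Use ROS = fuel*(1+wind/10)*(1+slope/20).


Formula: ROS = fuel * (1 + wind/10) * (1 + slope/20)
Wind factor = 1 + 37.8/10 = 4.78
Slope factor = 1 + 16.4/20 = 1.82
ROS = 1.39 * 4.78 * 1.82 = 12.09 m/min

12.09


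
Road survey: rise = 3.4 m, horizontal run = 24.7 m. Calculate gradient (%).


Formula: Gradient = rise / run * 100
Gradient = 3.4 / 24.7 * 100 = 13.8%

13.8


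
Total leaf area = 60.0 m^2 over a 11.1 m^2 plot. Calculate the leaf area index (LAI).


Formula: LAI = total leaf area / ground area  (dimensionless)
LAI = 60.0 m^2 / 11.1 m^2
LAI = 5.41

5.41


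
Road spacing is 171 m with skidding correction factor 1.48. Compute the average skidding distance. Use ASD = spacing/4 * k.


Formula: ASD = (spacing / 4) * correction
Uncorrected distance = spacing / 4 = 171 / 4 = 42.75 m
ASD = 42.75 * 1.48 = 63 m

63


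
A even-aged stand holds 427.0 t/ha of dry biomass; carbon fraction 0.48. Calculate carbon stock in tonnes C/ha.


Formula: Carbon Stock = Biomass * Carbon Fraction
C = 427.0 t/ha * 0.48
C = 205.0 t C/ha

205.0


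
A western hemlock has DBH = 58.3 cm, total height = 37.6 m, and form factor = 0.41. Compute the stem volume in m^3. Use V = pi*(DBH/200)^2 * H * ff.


Formula: V = pi * (DBH/200)^2 * H * ff
Radius = DBH/200 = 58.3/200 = 0.2915 m
Radius^2 = 0.2915^2 = 0.08497225 m^2
V = pi * 0.08497225 * 37.6 * 0.41
V = 4.115 m^3

4.115


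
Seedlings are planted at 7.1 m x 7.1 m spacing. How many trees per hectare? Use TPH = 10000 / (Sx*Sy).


Formula: TPH = 10000 m^2/ha / (spacing_x * spacing_y)
Area per tree = 7.1 m * 7.1 m = 50.41 m^2
TPH = 10000 / 50.41 = 198 trees/ha

198


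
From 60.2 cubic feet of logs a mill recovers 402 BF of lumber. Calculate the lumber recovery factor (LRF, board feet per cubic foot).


Formula: LRF = Lumber Output (BF) / Log Input (ft^3)
LRF = 402 BF / 60.2 ft^3
LRF = 6.68 BF/ft^3

6.68
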